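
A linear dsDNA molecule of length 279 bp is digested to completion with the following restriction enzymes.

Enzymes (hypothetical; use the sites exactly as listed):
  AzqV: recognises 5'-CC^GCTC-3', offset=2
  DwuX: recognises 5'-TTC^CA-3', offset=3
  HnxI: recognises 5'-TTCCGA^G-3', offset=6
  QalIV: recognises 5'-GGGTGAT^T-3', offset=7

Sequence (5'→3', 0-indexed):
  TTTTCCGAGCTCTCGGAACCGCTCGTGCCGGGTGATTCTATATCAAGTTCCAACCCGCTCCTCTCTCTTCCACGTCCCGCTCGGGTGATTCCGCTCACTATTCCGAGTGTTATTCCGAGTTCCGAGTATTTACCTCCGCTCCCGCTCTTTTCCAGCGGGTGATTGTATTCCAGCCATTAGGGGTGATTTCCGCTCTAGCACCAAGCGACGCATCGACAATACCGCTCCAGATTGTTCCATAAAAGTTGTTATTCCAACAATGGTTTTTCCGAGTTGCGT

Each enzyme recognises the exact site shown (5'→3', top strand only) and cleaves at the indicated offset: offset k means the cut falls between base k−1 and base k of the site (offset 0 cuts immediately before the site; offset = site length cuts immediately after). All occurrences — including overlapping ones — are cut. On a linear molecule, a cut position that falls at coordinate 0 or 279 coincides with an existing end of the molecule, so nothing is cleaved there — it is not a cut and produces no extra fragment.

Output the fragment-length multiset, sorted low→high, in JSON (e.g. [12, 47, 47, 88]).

Scan for sites:
  AzqV CCGCTC/2: at [18, 54, 76, 90, 135, 141, 189, 221] ⇒ [20, 56, 78, 92, 137, 143, 191, 223]
  DwuX TTCCA/3: at [47, 67, 149, 167, 234, 251] ⇒ [50, 70, 152, 170, 237, 254]
  HnxI TTCCGAG/6: at [2, 100, 112, 119, 266] ⇒ [8, 106, 118, 125, 272]
  QalIV GGGTGATT/7: at [29, 82, 156, 180] ⇒ [36, 89, 163, 187]

All cut coordinates (distinct, sorted): [8, 20, 36, 50, 56, 70, 78, 89, 92, 106, 118, 125, 137, 143, 152, 163, 170, 187, 191, 223, 237, 254, 272]

Fragment lengths:
  [0,8): 8 bp
  [8,20): 12 bp
  [20,36): 16 bp
  [36,50): 14 bp
  [50,56): 6 bp
  [56,70): 14 bp
  [70,78): 8 bp
  [78,89): 11 bp
  [89,92): 3 bp
  [92,106): 14 bp
  [106,118): 12 bp
  [118,125): 7 bp
  [125,137): 12 bp
  [137,143): 6 bp
  [143,152): 9 bp
  [152,163): 11 bp
  [163,170): 7 bp
  [170,187): 17 bp
  [187,191): 4 bp
  [191,223): 32 bp
  [223,237): 14 bp
  [237,254): 17 bp
  [254,272): 18 bp
  [272,279): 7 bp

[3,4,6,6,7,7,7,8,8,9,11,11,12,12,12,14,14,14,14,16,17,17,18,32]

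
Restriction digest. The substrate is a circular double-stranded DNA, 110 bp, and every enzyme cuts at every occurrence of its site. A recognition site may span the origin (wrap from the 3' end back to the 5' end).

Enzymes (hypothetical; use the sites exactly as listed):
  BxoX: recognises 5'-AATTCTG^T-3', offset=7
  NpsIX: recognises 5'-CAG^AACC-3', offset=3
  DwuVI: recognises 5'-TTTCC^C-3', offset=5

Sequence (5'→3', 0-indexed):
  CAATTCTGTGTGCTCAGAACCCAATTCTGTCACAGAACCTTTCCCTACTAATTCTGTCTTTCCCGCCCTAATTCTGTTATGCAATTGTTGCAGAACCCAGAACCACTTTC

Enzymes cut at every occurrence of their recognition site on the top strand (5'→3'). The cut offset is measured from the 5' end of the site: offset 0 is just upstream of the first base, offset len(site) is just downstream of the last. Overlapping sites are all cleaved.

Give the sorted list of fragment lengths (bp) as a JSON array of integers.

Site scan:
  BxoX (AATTCTGT, off=7): starts [1, 22, 49, 69] → cuts [8, 29, 56, 76]
  NpsIX (CAGAACC, off=3): starts [14, 32, 90, 97] → cuts [17, 35, 93, 100]
  DwuVI (TTTCCC, off=5): starts [39, 58] → cuts [44, 63]

Pooled cuts: [8, 17, 29, 35, 44, 56, 63, 76, 93, 100]

Fragment lengths:
  8→17: 9 bp
  17→29: 12 bp
  29→35: 6 bp
  35→44: 9 bp
  44→56: 12 bp
  56→63: 7 bp
  63→76: 13 bp
  76→93: 17 bp
  93→100: 7 bp
  100→8 (wrap): 110-100+8 = 18 bp

[6,7,7,9,9,12,12,13,17,18]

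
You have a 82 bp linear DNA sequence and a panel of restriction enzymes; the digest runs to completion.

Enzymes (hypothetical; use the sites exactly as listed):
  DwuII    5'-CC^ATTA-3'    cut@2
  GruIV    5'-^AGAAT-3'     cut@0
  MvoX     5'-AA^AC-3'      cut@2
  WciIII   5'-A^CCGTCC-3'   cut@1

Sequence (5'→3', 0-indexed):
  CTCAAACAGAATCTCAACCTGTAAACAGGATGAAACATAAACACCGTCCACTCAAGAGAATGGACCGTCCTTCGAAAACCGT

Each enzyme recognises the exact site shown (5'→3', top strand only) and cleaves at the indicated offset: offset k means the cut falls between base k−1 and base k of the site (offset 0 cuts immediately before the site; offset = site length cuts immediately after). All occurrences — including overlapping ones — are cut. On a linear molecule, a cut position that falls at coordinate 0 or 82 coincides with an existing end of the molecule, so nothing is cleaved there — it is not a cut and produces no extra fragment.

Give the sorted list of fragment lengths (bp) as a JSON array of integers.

Site scan:
  DwuII (CCATTA, off=2): no sites
  GruIV (AGAAT, off=0): starts [7, 56] → cuts [7, 56]
  MvoX (AAAC, off=2): starts [3, 22, 32, 38, 75] → cuts [5, 24, 34, 40, 77]
  WciIII (ACCGTCC, off=1): starts [42, 63] → cuts [43, 64]

Pooled cuts: [5, 7, 24, 34, 40, 43, 56, 64, 77]

Fragment lengths:
  [0,5): 5 bp
  [5,7): 2 bp
  [7,24): 17 bp
  [24,34): 10 bp
  [34,40): 6 bp
  [40,43): 3 bp
  [43,56): 13 bp
  [56,64): 8 bp
  [64,77): 13 bp
  [77,82): 5 bp

[2,3,5,5,6,8,10,13,13,17]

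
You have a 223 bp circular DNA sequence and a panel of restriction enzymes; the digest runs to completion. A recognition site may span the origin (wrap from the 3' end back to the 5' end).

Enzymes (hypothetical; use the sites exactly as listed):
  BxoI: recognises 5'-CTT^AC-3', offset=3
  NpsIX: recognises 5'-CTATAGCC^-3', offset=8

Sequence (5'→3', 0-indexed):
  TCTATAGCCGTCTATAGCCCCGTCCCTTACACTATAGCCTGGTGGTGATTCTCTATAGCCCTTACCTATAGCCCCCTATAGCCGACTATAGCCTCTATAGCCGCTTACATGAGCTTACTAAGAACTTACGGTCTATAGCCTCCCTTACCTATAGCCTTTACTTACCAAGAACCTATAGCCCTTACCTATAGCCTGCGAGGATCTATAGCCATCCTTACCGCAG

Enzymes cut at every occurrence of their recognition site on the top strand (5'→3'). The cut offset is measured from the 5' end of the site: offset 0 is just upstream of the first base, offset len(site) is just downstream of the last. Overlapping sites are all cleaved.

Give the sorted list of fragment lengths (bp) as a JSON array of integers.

Per-enzyme occurrences:
  BxoI (CTTAC, off=3): starts [25, 60, 103, 113, 124, 143, 160, 180, 213] → cuts [28, 63, 106, 116, 127, 146, 163, 183, 216]
  NpsIX (CTATAGCC, off=8): starts [1, 11, 31, 52, 65, 75, 85, 94, 132, 148, 172, 185, 202] → cuts [9, 19, 39, 60, 73, 83, 93, 102, 140, 156, 180, 193, 210]

All cut coordinates (distinct, sorted): [9, 19, 28, 39, 60, 63, 73, 83, 93, 102, 106, 116, 127, 140, 146, 156, 163, 180, 183, 193, 210, 216]

Fragments:
  9→19: 10 bp
  19→28: 9 bp
  28→39: 11 bp
  39→60: 21 bp
  60→63: 3 bp
  63→73: 10 bp
  73→83: 10 bp
  83→93: 10 bp
  93→102: 9 bp
  102→106: 4 bp
  106→116: 10 bp
  116→127: 11 bp
  127→140: 13 bp
  140→146: 6 bp
  146→156: 10 bp
  156→163: 7 bp
  163→180: 17 bp
  180→183: 3 bp
  183→193: 10 bp
  193→210: 17 bp
  210→216: 6 bp
  216→9 (wrap): 223-216+9 = 16 bp

[3,3,4,6,6,7,9,9,10,10,10,10,10,10,10,11,11,13,16,17,17,21]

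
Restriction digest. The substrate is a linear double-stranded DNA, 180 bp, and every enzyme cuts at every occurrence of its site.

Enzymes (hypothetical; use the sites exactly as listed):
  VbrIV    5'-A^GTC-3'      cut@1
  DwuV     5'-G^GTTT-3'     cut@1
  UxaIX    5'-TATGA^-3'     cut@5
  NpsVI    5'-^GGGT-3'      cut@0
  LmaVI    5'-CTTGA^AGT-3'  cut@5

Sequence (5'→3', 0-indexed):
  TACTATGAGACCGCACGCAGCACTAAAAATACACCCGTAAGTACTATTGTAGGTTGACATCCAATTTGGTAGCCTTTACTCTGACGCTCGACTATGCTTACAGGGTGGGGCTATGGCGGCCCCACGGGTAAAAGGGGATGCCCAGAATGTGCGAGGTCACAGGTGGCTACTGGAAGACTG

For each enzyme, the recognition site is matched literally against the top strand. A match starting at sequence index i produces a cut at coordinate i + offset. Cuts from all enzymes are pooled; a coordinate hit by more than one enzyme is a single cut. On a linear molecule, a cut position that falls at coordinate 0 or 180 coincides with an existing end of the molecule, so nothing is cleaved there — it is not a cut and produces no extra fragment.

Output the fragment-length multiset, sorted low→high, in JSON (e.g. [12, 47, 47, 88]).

Scan for sites:
  VbrIV (AGTC, off=1): no sites
  DwuV (GGTTT, off=1): no sites
  UxaIX TATGA/5: at [3] ⇒ [8]
  NpsVI GGGT/0: at [102, 125] ⇒ [102, 125]
  LmaVI (CTTGAAGT, off=5): no sites

All cut coordinates (distinct, sorted): [8, 102, 125]

Fragments:
  [0,8): 8 bp
  [8,102): 94 bp
  [102,125): 23 bp
  [125,180): 55 bp

[8,23,55,94]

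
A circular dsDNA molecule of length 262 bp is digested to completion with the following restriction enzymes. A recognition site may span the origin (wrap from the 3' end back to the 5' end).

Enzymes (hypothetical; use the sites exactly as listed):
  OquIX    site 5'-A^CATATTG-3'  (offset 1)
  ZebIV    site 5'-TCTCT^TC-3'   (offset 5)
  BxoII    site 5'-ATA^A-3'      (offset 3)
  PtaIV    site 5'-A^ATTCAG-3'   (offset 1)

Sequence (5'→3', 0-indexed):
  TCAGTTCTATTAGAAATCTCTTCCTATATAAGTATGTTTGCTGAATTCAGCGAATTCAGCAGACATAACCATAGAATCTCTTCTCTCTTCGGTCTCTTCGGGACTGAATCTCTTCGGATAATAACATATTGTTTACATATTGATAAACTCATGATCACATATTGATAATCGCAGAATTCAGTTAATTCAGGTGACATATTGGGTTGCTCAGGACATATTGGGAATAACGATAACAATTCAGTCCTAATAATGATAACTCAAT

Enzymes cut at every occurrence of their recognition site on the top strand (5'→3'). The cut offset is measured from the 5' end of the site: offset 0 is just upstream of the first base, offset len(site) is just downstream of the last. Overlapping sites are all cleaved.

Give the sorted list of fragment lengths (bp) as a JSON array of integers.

[1,3,3,5,6,6,7,7,8,9,9,9,9,10,10,10,11,12,13,14,14,14,14,16,19,23]

Per-enzyme occurrences:
  OquIX ACATATTG/1: at [123, 134, 156, 193, 212] ⇒ [124, 135, 157, 194, 213]
  ZebIV TCTCTTC/5: at [16, 76, 83, 92, 108] ⇒ [21, 81, 88, 97, 113]
  BxoII ATAA/3: at [27, 64, 117, 120, 142, 164, 223, 229, 246, 252] ⇒ [30, 67, 120, 123, 145, 167, 226, 232, 249, 255]
  PtaIV AATTCAG/1: at [43, 52, 174, 183, 234, 259] ⇒ [44, 53, 175, 184, 235, 260]

All cut coordinates (distinct, sorted): [21, 30, 44, 53, 67, 81, 88, 97, 113, 120, 123, 124, 135, 145, 157, 167, 175, 184, 194, 213, 226, 232, 235, 249, 255, 260]

Fragment lengths:
  21→30: 9 bp
  30→44: 14 bp
  44→53: 9 bp
  53→67: 14 bp
  67→81: 14 bp
  81→88: 7 bp
  88→97: 9 bp
  97→113: 16 bp
  113→120: 7 bp
  120→123: 3 bp
  123→124: 1 bp
  124→135: 11 bp
  135→145: 10 bp
  145→157: 12 bp
  157→167: 10 bp
  167→175: 8 bp
  175→184: 9 bp
  184→194: 10 bp
  194→213: 19 bp
  213→226: 13 bp
  226→232: 6 bp
  232→235: 3 bp
  235→249: 14 bp
  249→255: 6 bp
  255→260: 5 bp
  260→21 (wrap): 262-260+21 = 23 bp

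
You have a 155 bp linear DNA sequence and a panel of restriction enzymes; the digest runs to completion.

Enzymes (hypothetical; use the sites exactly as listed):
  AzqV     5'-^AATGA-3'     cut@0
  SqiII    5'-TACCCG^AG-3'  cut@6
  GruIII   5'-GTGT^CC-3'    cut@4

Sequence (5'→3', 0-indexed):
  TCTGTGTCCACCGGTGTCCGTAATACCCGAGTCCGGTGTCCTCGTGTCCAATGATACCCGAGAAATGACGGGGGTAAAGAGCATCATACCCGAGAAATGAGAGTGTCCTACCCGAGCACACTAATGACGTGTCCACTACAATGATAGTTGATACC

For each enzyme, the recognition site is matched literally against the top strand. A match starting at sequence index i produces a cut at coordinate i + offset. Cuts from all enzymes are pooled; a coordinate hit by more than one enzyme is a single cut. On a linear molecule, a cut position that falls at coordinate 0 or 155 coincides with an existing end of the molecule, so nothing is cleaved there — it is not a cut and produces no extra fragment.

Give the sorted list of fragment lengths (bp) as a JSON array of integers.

Per-enzyme occurrences:
  AzqV (AATGA, off=0): starts [49, 63, 95, 122, 139] → cuts [49, 63, 95, 122, 139]
  SqiII (TACCCGAG, off=6): starts [23, 54, 86, 108] → cuts [29, 60, 92, 114]
  GruIII (GTGTCC, off=4): starts [3, 13, 35, 43, 102, 128] → cuts [7, 17, 39, 47, 106, 132]

All cut coordinates (distinct, sorted): [7, 17, 29, 39, 47, 49, 60, 63, 92, 95, 106, 114, 122, 132, 139]

Fragment lengths:
  [0,7): 7 bp
  [7,17): 10 bp
  [17,29): 12 bp
  [29,39): 10 bp
  [39,47): 8 bp
  [47,49): 2 bp
  [49,60): 11 bp
  [60,63): 3 bp
  [63,92): 29 bp
  [92,95): 3 bp
  [95,106): 11 bp
  [106,114): 8 bp
  [114,122): 8 bp
  [122,132): 10 bp
  [132,139): 7 bp
  [139,155): 16 bp

[2,3,3,7,7,8,8,8,10,10,10,11,11,12,16,29]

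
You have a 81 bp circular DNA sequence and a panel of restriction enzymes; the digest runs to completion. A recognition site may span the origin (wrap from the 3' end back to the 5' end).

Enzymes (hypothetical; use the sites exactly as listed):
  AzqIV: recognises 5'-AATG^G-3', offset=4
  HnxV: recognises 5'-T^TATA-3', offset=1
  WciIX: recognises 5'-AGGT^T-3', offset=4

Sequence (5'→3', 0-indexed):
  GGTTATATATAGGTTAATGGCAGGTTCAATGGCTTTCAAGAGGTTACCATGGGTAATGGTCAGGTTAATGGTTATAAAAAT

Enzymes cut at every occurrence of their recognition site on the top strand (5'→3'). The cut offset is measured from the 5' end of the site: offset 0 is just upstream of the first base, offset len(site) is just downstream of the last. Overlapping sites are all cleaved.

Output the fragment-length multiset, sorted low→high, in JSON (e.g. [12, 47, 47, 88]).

[2,2,5,5,6,6,7,10,11,13,14]

Site scan:
  AzqIV (AATGG, off=4): starts [15, 27, 54, 66, 78] → cuts [1, 19, 31, 58, 70]
  HnxV (TTATA, off=1): starts [2, 71] → cuts [3, 72]
  WciIX (AGGTT, off=4): starts [10, 21, 40, 61] → cuts [14, 25, 44, 65]

All cut coordinates (distinct, sorted): [1, 3, 14, 19, 25, 31, 44, 58, 65, 70, 72]

Fragments:
  1→3: 2 bp
  3→14: 11 bp
  14→19: 5 bp
  19→25: 6 bp
  25→31: 6 bp
  31→44: 13 bp
  44→58: 14 bp
  58→65: 7 bp
  65→70: 5 bp
  70→72: 2 bp
  72→1 (wrap): 81-72+1 = 10 bp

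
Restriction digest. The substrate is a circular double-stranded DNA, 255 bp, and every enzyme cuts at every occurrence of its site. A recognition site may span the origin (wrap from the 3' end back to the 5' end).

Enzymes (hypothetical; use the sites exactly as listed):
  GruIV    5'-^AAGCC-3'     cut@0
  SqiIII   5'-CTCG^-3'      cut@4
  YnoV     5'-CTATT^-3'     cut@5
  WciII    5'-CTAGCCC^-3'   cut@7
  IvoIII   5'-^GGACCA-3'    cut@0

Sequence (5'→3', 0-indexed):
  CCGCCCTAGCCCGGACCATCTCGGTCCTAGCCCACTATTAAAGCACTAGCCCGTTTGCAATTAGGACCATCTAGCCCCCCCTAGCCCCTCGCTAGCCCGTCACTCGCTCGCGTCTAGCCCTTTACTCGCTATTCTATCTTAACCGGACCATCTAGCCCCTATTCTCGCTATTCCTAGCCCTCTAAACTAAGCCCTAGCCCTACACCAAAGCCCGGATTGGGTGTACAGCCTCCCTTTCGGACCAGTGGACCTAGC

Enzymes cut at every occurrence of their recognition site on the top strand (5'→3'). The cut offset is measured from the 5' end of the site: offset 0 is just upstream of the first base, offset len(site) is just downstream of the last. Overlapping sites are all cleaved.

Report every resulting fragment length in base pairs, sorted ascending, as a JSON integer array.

[4,4,4,5,5,5,6,7,7,8,8,8,8,10,10,10,10,11,11,11,12,13,14,14,19,31]

Scan for sites:
  GruIV AAGCC/0: at [188, 207] ⇒ [188, 207]
  SqiIII CTCG/4: at [19, 87, 102, 106, 124, 163] ⇒ [23, 91, 106, 110, 128, 167]
  YnoV CTATT/5: at [34, 128, 158, 167] ⇒ [39, 133, 163, 172]
  WciII CTAGCCC/7: at [5, 26, 45, 70, 80, 91, 113, 151, 173, 193, 250] ⇒ [2, 12, 33, 52, 77, 87, 98, 120, 158, 180, 200]
  IvoIII GGACCA/0: at [12, 63, 144, 238] ⇒ [12, 63, 144, 238]

Pooled cuts: [2, 12, 23, 33, 39, 52, 63, 77, 87, 91, 98, 106, 110, 120, 128, 133, 144, 158, 163, 167, 172, 180, 188, 200, 207, 238]

Fragment lengths:
  2→12: 10 bp
  12→23: 11 bp
  23→33: 10 bp
  33→39: 6 bp
  39→52: 13 bp
  52→63: 11 bp
  63→77: 14 bp
  77→87: 10 bp
  87→91: 4 bp
  91→98: 7 bp
  98→106: 8 bp
  106→110: 4 bp
  110→120: 10 bp
  120→128: 8 bp
  128→133: 5 bp
  133→144: 11 bp
  144→158: 14 bp
  158→163: 5 bp
  163→167: 4 bp
  167→172: 5 bp
  172→180: 8 bp
  180→188: 8 bp
  188→200: 12 bp
  200→207: 7 bp
  207→238: 31 bp
  238→2 (wrap): 255-238+2 = 19 bp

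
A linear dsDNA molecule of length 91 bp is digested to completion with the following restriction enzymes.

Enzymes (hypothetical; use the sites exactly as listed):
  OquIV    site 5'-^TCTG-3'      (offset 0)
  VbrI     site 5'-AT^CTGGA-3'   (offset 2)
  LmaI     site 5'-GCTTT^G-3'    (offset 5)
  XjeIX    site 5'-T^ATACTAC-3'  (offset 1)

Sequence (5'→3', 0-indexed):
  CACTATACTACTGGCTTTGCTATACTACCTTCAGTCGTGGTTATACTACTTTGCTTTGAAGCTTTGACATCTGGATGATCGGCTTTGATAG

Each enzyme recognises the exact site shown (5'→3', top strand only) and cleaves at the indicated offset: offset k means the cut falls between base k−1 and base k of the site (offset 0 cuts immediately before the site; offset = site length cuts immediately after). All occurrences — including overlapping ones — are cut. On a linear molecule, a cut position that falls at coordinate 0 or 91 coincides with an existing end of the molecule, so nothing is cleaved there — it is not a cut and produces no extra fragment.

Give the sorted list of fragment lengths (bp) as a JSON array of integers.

[1,3,4,4,5,8,14,15,16,21]

Per-enzyme occurrences:
  OquIV (TCTG, off=0): starts [69] → cuts [69]
  VbrI (ATCTGGA, off=2): starts [68] → cuts [70]
  LmaI (GCTTTG, off=5): starts [13, 52, 60, 81] → cuts [18, 57, 65, 86]
  XjeIX (TATACTAC, off=1): starts [3, 20, 41] → cuts [4, 21, 42]

All cut coordinates (distinct, sorted): [4, 18, 21, 42, 57, 65, 69, 70, 86]

Fragment lengths:
  [0,4): 4 bp
  [4,18): 14 bp
  [18,21): 3 bp
  [21,42): 21 bp
  [42,57): 15 bp
  [57,65): 8 bp
  [65,69): 4 bp
  [69,70): 1 bp
  [70,86): 16 bp
  [86,91): 5 bp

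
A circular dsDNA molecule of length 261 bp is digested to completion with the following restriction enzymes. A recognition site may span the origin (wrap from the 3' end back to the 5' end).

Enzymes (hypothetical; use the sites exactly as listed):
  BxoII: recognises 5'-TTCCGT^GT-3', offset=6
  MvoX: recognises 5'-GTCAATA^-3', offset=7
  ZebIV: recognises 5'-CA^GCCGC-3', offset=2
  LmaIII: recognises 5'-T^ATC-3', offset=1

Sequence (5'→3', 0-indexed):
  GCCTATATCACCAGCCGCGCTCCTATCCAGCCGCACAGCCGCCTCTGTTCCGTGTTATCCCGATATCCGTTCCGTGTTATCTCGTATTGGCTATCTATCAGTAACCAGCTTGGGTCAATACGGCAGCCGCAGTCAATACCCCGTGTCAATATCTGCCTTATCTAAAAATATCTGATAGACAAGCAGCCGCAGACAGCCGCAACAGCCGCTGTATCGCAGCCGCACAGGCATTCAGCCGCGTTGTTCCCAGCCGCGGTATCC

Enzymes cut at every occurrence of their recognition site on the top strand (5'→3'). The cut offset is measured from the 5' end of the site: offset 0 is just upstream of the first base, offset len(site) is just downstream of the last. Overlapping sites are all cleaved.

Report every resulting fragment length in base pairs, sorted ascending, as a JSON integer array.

Scan for sites:
  BxoII (TTCCGTGT, off=6): starts [47, 69] → cuts [53, 75]
  MvoX (GTCAATA, off=7): starts [113, 131, 144] → cuts [120, 138, 151]
  ZebIV (CAGCCGC, off=2): starts [11, 27, 35, 123, 183, 193, 202, 216, 232, 247] → cuts [13, 29, 37, 125, 185, 195, 204, 218, 234, 249]
  LmaIII (TATC, off=1): starts [5, 23, 55, 63, 77, 91, 95, 149, 158, 168, 211, 256] → cuts [6, 24, 56, 64, 78, 92, 96, 150, 159, 169, 212, 257]

All cut coordinates (distinct, sorted): [6, 13, 24, 29, 37, 53, 56, 64, 75, 78, 92, 96, 120, 125, 138, 150, 151, 159, 169, 185, 195, 204, 212, 218, 234, 249, 257]

Fragment lengths:
  6→13: 7 bp
  13→24: 11 bp
  24→29: 5 bp
  29→37: 8 bp
  37→53: 16 bp
  53→56: 3 bp
  56→64: 8 bp
  64→75: 11 bp
  75→78: 3 bp
  78→92: 14 bp
  92→96: 4 bp
  96→120: 24 bp
  120→125: 5 bp
  125→138: 13 bp
  138→150: 12 bp
  150→151: 1 bp
  151→159: 8 bp
  159→169: 10 bp
  169→185: 16 bp
  185→195: 10 bp
  195→204: 9 bp
  204→212: 8 bp
  212→218: 6 bp
  218→234: 16 bp
  234→249: 15 bp
  249→257: 8 bp
  257→6 (wrap): 261-257+6 = 10 bp

[1,3,3,4,5,5,6,7,8,8,8,8,8,9,10,10,10,11,11,12,13,14,15,16,16,16,24]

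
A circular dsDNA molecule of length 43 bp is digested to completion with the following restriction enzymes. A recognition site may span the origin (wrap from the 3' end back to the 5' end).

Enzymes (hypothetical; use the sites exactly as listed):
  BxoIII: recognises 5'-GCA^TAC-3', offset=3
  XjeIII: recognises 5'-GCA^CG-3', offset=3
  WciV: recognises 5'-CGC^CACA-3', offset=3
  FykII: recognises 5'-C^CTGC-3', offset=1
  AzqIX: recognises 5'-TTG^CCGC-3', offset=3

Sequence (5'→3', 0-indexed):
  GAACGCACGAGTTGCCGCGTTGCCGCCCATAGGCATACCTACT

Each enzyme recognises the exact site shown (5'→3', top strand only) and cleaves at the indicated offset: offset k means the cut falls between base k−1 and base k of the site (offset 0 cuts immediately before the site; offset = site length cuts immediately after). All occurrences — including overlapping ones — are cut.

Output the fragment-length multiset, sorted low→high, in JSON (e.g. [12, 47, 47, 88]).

[7,8,13,15]

Scan for sites:
  BxoIII (GCATAC, off=3): starts [32] → cuts [35]
  XjeIII (GCACG, off=3): starts [4] → cuts [7]
  WciV (CGCCACA, off=3): no sites
  FykII (CCTGC, off=1): no sites
  AzqIX (TTGCCGC, off=3): starts [11, 19] → cuts [14, 22]

Pooled cuts: [7, 14, 22, 35]

Fragments:
  7→14: 7 bp
  14→22: 8 bp
  22→35: 13 bp
  35→7 (wrap): 43-35+7 = 15 bp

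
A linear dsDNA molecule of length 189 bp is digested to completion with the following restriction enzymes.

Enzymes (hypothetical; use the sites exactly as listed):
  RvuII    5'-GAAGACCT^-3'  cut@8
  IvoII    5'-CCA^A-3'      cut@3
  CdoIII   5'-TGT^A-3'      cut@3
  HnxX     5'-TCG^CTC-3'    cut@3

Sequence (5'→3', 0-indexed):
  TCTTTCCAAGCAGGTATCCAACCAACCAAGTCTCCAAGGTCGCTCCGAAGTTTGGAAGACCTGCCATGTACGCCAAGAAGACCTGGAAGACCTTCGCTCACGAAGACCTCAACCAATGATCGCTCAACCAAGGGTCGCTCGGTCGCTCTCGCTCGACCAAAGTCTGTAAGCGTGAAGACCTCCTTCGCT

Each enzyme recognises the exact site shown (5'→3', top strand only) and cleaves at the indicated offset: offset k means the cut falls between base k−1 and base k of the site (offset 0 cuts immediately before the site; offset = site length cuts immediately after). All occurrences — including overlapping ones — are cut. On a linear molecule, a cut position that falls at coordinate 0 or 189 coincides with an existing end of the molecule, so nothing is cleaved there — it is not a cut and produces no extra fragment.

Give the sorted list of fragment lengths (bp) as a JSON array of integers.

Scan for sites:
  RvuII (GAAGACCT, off=8): starts [54, 76, 85, 101, 173] → cuts [62, 84, 93, 109, 181]
  IvoII (CCAA, off=3): starts [5, 17, 21, 25, 33, 72, 112, 127, 156] → cuts [8, 20, 24, 28, 36, 75, 115, 130, 159]
  CdoIII (TGTA, off=3): starts [66, 164] → cuts [69, 167]
  HnxX (TCGCTC, off=3): starts [39, 93, 119, 134, 142, 148] → cuts [42, 96, 122, 137, 145, 151]

Pooled cuts: [8, 20, 24, 28, 36, 42, 62, 69, 75, 84, 93, 96, 109, 115, 122, 130, 137, 145, 151, 159, 167, 181]

Fragment lengths:
  [0,8): 8 bp
  [8,20): 12 bp
  [20,24): 4 bp
  [24,28): 4 bp
  [28,36): 8 bp
  [36,42): 6 bp
  [42,62): 20 bp
  [62,69): 7 bp
  [69,75): 6 bp
  [75,84): 9 bp
  [84,93): 9 bp
  [93,96): 3 bp
  [96,109): 13 bp
  [109,115): 6 bp
  [115,122): 7 bp
  [122,130): 8 bp
  [130,137): 7 bp
  [137,145): 8 bp
  [145,151): 6 bp
  [151,159): 8 bp
  [159,167): 8 bp
  [167,181): 14 bp
  [181,189): 8 bp

[3,4,4,6,6,6,6,7,7,7,8,8,8,8,8,8,8,9,9,12,13,14,20]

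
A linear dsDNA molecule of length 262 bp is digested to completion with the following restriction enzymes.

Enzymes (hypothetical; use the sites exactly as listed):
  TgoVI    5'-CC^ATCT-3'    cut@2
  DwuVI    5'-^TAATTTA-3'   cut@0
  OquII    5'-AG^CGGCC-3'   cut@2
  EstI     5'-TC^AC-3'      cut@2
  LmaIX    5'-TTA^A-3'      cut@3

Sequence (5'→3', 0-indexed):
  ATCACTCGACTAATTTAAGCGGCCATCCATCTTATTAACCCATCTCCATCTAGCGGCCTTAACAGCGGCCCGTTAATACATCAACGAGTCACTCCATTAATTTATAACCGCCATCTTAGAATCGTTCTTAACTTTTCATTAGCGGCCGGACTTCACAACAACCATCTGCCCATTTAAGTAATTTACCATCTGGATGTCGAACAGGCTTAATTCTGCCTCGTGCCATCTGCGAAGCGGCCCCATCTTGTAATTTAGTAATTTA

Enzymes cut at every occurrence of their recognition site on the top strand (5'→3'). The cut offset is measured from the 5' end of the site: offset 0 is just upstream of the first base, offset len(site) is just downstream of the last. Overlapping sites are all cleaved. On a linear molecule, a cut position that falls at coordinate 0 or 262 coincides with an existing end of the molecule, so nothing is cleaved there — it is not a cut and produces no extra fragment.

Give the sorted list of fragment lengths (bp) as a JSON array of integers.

Site scan:
  TgoVI (CCATCT, off=2): starts [26, 39, 45, 110, 161, 185, 222, 239] → cuts [28, 41, 47, 112, 163, 187, 224, 241]
  DwuVI (TAATTTA, off=0): starts [10, 97, 178, 247, 255] → cuts [10, 97, 178, 247, 255]
  OquII (AGCGGCC, off=2): starts [17, 51, 63, 140, 232] → cuts [19, 53, 65, 142, 234]
  EstI (TCAC, off=2): starts [1, 88, 152] → cuts [3, 90, 154]
  LmaIX (TTAA, off=3): starts [14, 34, 58, 72, 96, 127, 173, 206] → cuts [17, 37, 61, 75, 99, 130, 176, 209]

All cut coordinates (distinct, sorted): [3, 10, 17, 19, 28, 37, 41, 47, 53, 61, 65, 75, 90, 97, 99, 112, 130, 142, 154, 163, 176, 178, 187, 209, 224, 234, 241, 247, 255]

Fragments:
  [0,3): 3 bp
  [3,10): 7 bp
  [10,17): 7 bp
  [17,19): 2 bp
  [19,28): 9 bp
  [28,37): 9 bp
  [37,41): 4 bp
  [41,47): 6 bp
  [47,53): 6 bp
  [53,61): 8 bp
  [61,65): 4 bp
  [65,75): 10 bp
  [75,90): 15 bp
  [90,97): 7 bp
  [97,99): 2 bp
  [99,112): 13 bp
  [112,130): 18 bp
  [130,142): 12 bp
  [142,154): 12 bp
  [154,163): 9 bp
  [163,176): 13 bp
  [176,178): 2 bp
  [178,187): 9 bp
  [187,209): 22 bp
  [209,224): 15 bp
  [224,234): 10 bp
  [234,241): 7 bp
  [241,247): 6 bp
  [247,255): 8 bp
  [255,262): 7 bp

[2,2,2,3,4,4,6,6,6,7,7,7,7,7,8,8,9,9,9,9,10,10,12,12,13,13,15,15,18,22]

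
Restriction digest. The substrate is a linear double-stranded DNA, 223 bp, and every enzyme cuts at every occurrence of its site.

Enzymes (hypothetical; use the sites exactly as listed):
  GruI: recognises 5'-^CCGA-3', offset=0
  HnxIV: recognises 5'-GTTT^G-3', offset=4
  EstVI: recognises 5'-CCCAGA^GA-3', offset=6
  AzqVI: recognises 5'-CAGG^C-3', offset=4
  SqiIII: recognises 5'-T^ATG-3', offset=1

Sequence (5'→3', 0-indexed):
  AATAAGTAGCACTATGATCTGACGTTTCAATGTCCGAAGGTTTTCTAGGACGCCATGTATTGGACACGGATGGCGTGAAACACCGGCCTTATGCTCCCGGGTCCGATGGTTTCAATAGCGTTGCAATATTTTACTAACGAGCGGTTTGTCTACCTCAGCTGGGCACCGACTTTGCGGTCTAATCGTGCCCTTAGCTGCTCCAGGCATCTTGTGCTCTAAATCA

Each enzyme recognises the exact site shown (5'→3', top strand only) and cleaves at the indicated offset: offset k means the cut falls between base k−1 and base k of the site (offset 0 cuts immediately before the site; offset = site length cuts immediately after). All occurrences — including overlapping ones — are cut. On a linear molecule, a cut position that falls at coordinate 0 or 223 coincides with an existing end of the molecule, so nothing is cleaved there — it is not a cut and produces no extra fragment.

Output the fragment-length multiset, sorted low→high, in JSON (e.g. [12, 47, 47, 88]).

[12,13,18,19,20,39,45,57]

Per-enzyme occurrences:
  GruI CCGA/0: at [33, 102, 165] ⇒ [33, 102, 165]
  HnxIV GTTTG/4: at [143] ⇒ [147]
  EstVI (CCCAGAGA, off=6): no sites
  AzqVI CAGGC/4: at [200] ⇒ [204]
  SqiIII TATG/1: at [12, 89] ⇒ [13, 90]

Pooled cuts: [13, 33, 90, 102, 147, 165, 204]

Fragments:
  [0,13): 13 bp
  [13,33): 20 bp
  [33,90): 57 bp
  [90,102): 12 bp
  [102,147): 45 bp
  [147,165): 18 bp
  [165,204): 39 bp
  [204,223): 19 bp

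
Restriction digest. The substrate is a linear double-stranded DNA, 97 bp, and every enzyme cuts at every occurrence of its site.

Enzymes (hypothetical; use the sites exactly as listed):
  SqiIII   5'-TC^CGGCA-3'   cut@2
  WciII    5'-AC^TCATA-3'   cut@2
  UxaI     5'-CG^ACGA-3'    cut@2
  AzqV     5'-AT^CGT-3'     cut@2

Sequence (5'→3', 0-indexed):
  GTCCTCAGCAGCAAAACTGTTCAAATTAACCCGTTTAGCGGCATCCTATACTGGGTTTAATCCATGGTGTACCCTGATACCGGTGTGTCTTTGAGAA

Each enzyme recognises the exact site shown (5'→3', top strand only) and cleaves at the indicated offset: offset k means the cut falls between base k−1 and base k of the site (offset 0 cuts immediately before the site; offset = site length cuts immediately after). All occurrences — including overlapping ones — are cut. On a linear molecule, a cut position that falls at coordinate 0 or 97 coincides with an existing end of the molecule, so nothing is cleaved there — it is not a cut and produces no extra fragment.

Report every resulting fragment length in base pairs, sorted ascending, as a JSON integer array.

[97]

Site scan:
  SqiIII (TCCGGCA, off=2): no sites
  WciII (ACTCATA, off=2): no sites
  UxaI (CGACGA, off=2): no sites
  AzqV (ATCGT, off=2): no sites

All cut coordinates (distinct, sorted): ∅

Fragments:
  no cuts → one linear fragment of 97 bp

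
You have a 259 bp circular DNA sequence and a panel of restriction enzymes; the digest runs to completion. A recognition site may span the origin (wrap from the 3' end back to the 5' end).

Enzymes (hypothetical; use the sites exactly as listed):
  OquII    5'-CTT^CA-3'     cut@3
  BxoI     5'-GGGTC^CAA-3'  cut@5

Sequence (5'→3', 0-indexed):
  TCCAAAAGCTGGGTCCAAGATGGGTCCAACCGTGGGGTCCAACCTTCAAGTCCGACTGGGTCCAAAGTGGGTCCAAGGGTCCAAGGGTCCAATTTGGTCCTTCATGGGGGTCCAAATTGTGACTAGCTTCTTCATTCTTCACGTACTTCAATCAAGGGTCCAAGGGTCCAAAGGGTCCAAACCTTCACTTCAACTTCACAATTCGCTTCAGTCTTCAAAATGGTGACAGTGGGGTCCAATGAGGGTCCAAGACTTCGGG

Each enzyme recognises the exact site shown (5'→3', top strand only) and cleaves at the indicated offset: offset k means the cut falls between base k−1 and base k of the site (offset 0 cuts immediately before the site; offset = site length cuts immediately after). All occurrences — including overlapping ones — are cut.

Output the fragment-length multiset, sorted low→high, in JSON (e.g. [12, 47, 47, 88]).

Scan for sites:
  OquII (CTTCA, off=3): starts [43, 99, 129, 136, 145, 182, 187, 193, 205, 212] → cuts [46, 102, 132, 139, 148, 185, 190, 196, 208, 215]
  BxoI (GGGTCCAA, off=5): starts [10, 21, 34, 57, 68, 76, 84, 107, 155, 163, 172, 231, 242, 256] → cuts [2, 15, 26, 39, 62, 73, 81, 89, 112, 160, 168, 177, 236, 247]

All cut coordinates (distinct, sorted): [2, 15, 26, 39, 46, 62, 73, 81, 89, 102, 112, 132, 139, 148, 160, 168, 177, 185, 190, 196, 208, 215, 236, 247]

Fragments:
  2→15: 13 bp
  15→26: 11 bp
  26→39: 13 bp
  39→46: 7 bp
  46→62: 16 bp
  62→73: 11 bp
  73→81: 8 bp
  81→89: 8 bp
  89→102: 13 bp
  102→112: 10 bp
  112→132: 20 bp
  132→139: 7 bp
  139→148: 9 bp
  148→160: 12 bp
  160→168: 8 bp
  168→177: 9 bp
  177→185: 8 bp
  185→190: 5 bp
  190→196: 6 bp
  196→208: 12 bp
  208→215: 7 bp
  215→236: 21 bp
  236→247: 11 bp
  247→2 (wrap): 259-247+2 = 14 bp

[5,6,7,7,7,8,8,8,8,9,9,10,11,11,11,12,12,13,13,13,14,16,20,21]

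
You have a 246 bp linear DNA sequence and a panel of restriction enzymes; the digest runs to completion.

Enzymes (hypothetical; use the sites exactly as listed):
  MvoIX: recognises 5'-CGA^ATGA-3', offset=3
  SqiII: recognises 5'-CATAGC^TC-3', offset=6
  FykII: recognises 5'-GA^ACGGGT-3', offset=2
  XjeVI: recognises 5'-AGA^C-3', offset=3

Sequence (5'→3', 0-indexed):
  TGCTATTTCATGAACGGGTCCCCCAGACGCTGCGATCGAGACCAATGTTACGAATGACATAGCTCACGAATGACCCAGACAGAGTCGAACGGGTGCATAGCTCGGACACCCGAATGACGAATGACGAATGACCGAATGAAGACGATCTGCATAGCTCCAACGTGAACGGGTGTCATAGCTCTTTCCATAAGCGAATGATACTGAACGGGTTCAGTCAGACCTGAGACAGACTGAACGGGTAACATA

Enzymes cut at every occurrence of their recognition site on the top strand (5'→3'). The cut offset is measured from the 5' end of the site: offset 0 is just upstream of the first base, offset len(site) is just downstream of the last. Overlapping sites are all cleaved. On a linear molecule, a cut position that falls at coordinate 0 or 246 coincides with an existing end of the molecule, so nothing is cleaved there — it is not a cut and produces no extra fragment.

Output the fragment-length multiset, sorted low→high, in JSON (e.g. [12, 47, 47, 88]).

[4,4,6,7,7,7,7,8,9,10,10,10,10,12,12,12,13,13,13,14,14,14,15,15]

Site scan:
  MvoIX CGAATGA/3: at [50, 66, 110, 117, 124, 132, 191] ⇒ [53, 69, 113, 120, 127, 135, 194]
  SqiII CATAGCTC/6: at [57, 95, 149, 173] ⇒ [63, 101, 155, 179]
  FykII GAACGGGT/2: at [11, 86, 163, 202, 232] ⇒ [13, 88, 165, 204, 234]
  XjeVI AGAC/3: at [24, 38, 76, 139, 216, 223, 227] ⇒ [27, 41, 79, 142, 219, 226, 230]

All cut coordinates (distinct, sorted): [13, 27, 41, 53, 63, 69, 79, 88, 101, 113, 120, 127, 135, 142, 155, 165, 179, 194, 204, 219, 226, 230, 234]

Fragment lengths:
  [0,13): 13 bp
  [13,27): 14 bp
  [27,41): 14 bp
  [41,53): 12 bp
  [53,63): 10 bp
  [63,69): 6 bp
  [69,79): 10 bp
  [79,88): 9 bp
  [88,101): 13 bp
  [101,113): 12 bp
  [113,120): 7 bp
  [120,127): 7 bp
  [127,135): 8 bp
  [135,142): 7 bp
  [142,155): 13 bp
  [155,165): 10 bp
  [165,179): 14 bp
  [179,194): 15 bp
  [194,204): 10 bp
  [204,219): 15 bp
  [219,226): 7 bp
  [226,230): 4 bp
  [230,234): 4 bp
  [234,246): 12 bp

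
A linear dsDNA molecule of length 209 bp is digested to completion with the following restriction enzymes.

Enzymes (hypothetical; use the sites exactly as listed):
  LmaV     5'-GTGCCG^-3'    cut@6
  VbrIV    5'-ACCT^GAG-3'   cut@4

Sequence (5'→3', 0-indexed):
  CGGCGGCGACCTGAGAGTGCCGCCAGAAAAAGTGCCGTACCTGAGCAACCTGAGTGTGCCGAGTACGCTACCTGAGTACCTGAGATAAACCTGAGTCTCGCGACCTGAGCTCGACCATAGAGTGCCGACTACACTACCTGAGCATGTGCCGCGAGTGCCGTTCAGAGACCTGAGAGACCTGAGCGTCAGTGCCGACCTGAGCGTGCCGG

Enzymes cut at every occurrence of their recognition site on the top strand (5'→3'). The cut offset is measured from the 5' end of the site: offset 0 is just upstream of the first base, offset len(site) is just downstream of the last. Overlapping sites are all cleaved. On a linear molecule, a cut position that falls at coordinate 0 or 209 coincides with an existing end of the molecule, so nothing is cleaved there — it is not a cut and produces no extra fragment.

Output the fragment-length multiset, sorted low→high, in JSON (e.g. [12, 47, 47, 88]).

[1,4,5,8,9,9,9,10,10,10,11,11,12,12,12,12,14,14,15,21]

Per-enzyme occurrences:
  LmaV GTGCCG/6: at [16, 31, 55, 121, 145, 154, 188, 202] ⇒ [22, 37, 61, 127, 151, 160, 194, 208]
  VbrIV ACCTGAG/4: at [8, 38, 47, 69, 77, 88, 102, 135, 167, 176, 194] ⇒ [12, 42, 51, 73, 81, 92, 106, 139, 171, 180, 198]

Pooled cuts: [12, 22, 37, 42, 51, 61, 73, 81, 92, 106, 127, 139, 151, 160, 171, 180, 194, 198, 208]

Fragments:
  [0,12): 12 bp
  [12,22): 10 bp
  [22,37): 15 bp
  [37,42): 5 bp
  [42,51): 9 bp
  [51,61): 10 bp
  [61,73): 12 bp
  [73,81): 8 bp
  [81,92): 11 bp
  [92,106): 14 bp
  [106,127): 21 bp
  [127,139): 12 bp
  [139,151): 12 bp
  [151,160): 9 bp
  [160,171): 11 bp
  [171,180): 9 bp
  [180,194): 14 bp
  [194,198): 4 bp
  [198,208): 10 bp
  [208,209): 1 bp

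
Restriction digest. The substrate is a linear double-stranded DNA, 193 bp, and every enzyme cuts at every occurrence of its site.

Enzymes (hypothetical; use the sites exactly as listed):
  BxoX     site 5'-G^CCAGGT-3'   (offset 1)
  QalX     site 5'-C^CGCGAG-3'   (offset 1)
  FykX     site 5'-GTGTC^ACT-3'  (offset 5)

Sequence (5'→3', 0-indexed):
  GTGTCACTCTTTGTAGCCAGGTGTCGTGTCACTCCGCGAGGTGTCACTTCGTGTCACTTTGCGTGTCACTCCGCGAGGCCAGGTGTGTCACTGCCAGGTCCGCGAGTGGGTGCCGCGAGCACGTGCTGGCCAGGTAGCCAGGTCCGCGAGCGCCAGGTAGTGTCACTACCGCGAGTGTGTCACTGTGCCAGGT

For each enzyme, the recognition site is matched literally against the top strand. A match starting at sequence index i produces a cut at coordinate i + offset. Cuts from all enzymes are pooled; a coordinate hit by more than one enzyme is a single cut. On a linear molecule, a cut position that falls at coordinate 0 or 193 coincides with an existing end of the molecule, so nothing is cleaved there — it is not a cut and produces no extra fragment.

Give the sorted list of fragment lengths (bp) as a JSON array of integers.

Scan for sites:
  BxoX (GCCAGGT, off=1): starts [15, 77, 92, 128, 136, 151, 186] → cuts [16, 78, 93, 129, 137, 152, 187]
  QalX (CCGCGAG, off=1): starts [33, 70, 99, 112, 143, 168] → cuts [34, 71, 100, 113, 144, 169]
  FykX (GTGTCACT, off=5): starts [0, 25, 40, 50, 62, 84, 159, 176] → cuts [5, 30, 45, 55, 67, 89, 164, 181]

Pooled cuts: [5, 16, 30, 34, 45, 55, 67, 71, 78, 89, 93, 100, 113, 129, 137, 144, 152, 164, 169, 181, 187]

Fragments:
  [0,5): 5 bp
  [5,16): 11 bp
  [16,30): 14 bp
  [30,34): 4 bp
  [34,45): 11 bp
  [45,55): 10 bp
  [55,67): 12 bp
  [67,71): 4 bp
  [71,78): 7 bp
  [78,89): 11 bp
  [89,93): 4 bp
  [93,100): 7 bp
  [100,113): 13 bp
  [113,129): 16 bp
  [129,137): 8 bp
  [137,144): 7 bp
  [144,152): 8 bp
  [152,164): 12 bp
  [164,169): 5 bp
  [169,181): 12 bp
  [181,187): 6 bp
  [187,193): 6 bp

[4,4,4,5,5,6,6,7,7,7,8,8,10,11,11,11,12,12,12,13,14,16]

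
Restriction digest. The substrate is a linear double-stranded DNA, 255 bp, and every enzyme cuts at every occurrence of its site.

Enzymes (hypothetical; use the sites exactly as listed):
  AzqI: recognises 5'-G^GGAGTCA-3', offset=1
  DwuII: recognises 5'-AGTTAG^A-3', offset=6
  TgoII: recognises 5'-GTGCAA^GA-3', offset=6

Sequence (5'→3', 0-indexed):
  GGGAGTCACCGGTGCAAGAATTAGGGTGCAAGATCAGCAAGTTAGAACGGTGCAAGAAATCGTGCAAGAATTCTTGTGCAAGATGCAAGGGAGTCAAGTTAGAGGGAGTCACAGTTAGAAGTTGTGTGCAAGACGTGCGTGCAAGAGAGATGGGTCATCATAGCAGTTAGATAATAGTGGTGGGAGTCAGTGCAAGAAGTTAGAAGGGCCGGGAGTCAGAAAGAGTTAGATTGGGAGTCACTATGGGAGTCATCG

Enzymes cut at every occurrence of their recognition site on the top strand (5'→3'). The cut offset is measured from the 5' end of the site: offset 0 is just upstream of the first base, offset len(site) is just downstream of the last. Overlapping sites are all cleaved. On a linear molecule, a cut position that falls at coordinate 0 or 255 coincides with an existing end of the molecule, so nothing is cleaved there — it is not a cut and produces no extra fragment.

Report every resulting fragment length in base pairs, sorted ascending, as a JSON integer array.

[1,2,4,8,8,8,10,10,12,12,12,13,13,13,13,14,14,14,14,16,18,26]

Scan for sites:
  AzqI (GGGAGTCA, off=1): starts [0, 88, 103, 181, 210, 232, 244] → cuts [1, 89, 104, 182, 211, 233, 245]
  DwuII (AGTTAGA, off=6): starts [39, 96, 112, 164, 197, 223] → cuts [45, 102, 118, 170, 203, 229]
  TgoII (GTGCAAGA, off=6): starts [11, 25, 49, 61, 75, 125, 138, 189] → cuts [17, 31, 55, 67, 81, 131, 144, 195]

All cut coordinates (distinct, sorted): [1, 17, 31, 45, 55, 67, 81, 89, 102, 104, 118, 131, 144, 170, 182, 195, 203, 211, 229, 233, 245]

Fragments:
  [0,1): 1 bp
  [1,17): 16 bp
  [17,31): 14 bp
  [31,45): 14 bp
  [45,55): 10 bp
  [55,67): 12 bp
  [67,81): 14 bp
  [81,89): 8 bp
  [89,102): 13 bp
  [102,104): 2 bp
  [104,118): 14 bp
  [118,131): 13 bp
  [131,144): 13 bp
  [144,170): 26 bp
  [170,182): 12 bp
  [182,195): 13 bp
  [195,203): 8 bp
  [203,211): 8 bp
  [211,229): 18 bp
  [229,233): 4 bp
  [233,245): 12 bp
  [245,255): 10 bp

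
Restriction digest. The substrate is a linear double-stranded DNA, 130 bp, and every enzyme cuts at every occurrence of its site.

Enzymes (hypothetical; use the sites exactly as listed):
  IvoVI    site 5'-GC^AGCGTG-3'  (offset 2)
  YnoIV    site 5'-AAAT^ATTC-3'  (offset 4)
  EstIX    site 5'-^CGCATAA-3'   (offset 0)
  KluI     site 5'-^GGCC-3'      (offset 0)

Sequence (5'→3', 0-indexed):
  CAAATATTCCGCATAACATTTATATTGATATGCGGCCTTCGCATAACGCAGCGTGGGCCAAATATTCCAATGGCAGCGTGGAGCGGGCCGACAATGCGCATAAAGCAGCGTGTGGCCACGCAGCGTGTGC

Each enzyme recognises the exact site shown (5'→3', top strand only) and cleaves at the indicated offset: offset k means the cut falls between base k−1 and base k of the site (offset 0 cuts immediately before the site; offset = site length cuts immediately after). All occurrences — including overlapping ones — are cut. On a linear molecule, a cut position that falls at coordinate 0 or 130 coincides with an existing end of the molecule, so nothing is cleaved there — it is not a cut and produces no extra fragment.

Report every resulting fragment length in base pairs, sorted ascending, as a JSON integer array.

Per-enzyme occurrences:
  IvoVI (GCAGCGTG, off=2): starts [47, 72, 104, 119] → cuts [49, 74, 106, 121]
  YnoIV (AAATATTC, off=4): starts [1, 59] → cuts [5, 63]
  EstIX (CGCATAA, off=0): starts [9, 39, 96] → cuts [9, 39, 96]
  KluI (GGCC, off=0): starts [33, 55, 85, 113] → cuts [33, 55, 85, 113]

All cut coordinates (distinct, sorted): [5, 9, 33, 39, 49, 55, 63, 74, 85, 96, 106, 113, 121]

Fragment lengths:
  [0,5): 5 bp
  [5,9): 4 bp
  [9,33): 24 bp
  [33,39): 6 bp
  [39,49): 10 bp
  [49,55): 6 bp
  [55,63): 8 bp
  [63,74): 11 bp
  [74,85): 11 bp
  [85,96): 11 bp
  [96,106): 10 bp
  [106,113): 7 bp
  [113,121): 8 bp
  [121,130): 9 bp

[4,5,6,6,7,8,8,9,10,10,11,11,11,24]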